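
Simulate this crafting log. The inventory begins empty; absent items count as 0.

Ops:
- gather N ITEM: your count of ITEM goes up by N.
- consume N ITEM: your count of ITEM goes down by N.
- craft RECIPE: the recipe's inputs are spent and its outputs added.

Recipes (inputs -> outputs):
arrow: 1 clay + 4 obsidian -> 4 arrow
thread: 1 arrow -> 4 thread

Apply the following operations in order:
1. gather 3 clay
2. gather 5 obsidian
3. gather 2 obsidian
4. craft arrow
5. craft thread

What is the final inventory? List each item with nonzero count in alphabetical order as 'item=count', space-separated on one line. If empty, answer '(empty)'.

Answer: arrow=3 clay=2 obsidian=3 thread=4

Derivation:
After 1 (gather 3 clay): clay=3
After 2 (gather 5 obsidian): clay=3 obsidian=5
After 3 (gather 2 obsidian): clay=3 obsidian=7
After 4 (craft arrow): arrow=4 clay=2 obsidian=3
After 5 (craft thread): arrow=3 clay=2 obsidian=3 thread=4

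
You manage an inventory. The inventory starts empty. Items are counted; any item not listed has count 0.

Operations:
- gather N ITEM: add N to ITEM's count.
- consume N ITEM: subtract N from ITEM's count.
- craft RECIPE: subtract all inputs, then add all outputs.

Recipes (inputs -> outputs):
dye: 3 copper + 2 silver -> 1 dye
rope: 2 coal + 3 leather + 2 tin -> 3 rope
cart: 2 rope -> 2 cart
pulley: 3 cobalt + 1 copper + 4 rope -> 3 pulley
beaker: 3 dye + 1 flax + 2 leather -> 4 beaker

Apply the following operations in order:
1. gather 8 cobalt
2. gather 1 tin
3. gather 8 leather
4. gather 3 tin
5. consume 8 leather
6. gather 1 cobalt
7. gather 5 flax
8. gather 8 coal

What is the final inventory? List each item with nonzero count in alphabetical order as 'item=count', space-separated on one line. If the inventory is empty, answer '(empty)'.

After 1 (gather 8 cobalt): cobalt=8
After 2 (gather 1 tin): cobalt=8 tin=1
After 3 (gather 8 leather): cobalt=8 leather=8 tin=1
After 4 (gather 3 tin): cobalt=8 leather=8 tin=4
After 5 (consume 8 leather): cobalt=8 tin=4
After 6 (gather 1 cobalt): cobalt=9 tin=4
After 7 (gather 5 flax): cobalt=9 flax=5 tin=4
After 8 (gather 8 coal): coal=8 cobalt=9 flax=5 tin=4

Answer: coal=8 cobalt=9 flax=5 tin=4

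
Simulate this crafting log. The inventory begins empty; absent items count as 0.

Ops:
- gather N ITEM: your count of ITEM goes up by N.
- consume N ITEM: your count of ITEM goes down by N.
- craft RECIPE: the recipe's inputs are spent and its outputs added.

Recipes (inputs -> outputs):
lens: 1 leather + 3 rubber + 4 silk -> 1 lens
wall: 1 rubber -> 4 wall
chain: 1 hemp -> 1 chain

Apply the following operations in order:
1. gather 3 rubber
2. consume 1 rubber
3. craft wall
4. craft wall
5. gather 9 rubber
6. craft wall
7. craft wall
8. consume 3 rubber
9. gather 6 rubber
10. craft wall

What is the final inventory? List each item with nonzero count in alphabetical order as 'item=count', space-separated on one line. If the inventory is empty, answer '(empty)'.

Answer: rubber=9 wall=20

Derivation:
After 1 (gather 3 rubber): rubber=3
After 2 (consume 1 rubber): rubber=2
After 3 (craft wall): rubber=1 wall=4
After 4 (craft wall): wall=8
After 5 (gather 9 rubber): rubber=9 wall=8
After 6 (craft wall): rubber=8 wall=12
After 7 (craft wall): rubber=7 wall=16
After 8 (consume 3 rubber): rubber=4 wall=16
After 9 (gather 6 rubber): rubber=10 wall=16
After 10 (craft wall): rubber=9 wall=20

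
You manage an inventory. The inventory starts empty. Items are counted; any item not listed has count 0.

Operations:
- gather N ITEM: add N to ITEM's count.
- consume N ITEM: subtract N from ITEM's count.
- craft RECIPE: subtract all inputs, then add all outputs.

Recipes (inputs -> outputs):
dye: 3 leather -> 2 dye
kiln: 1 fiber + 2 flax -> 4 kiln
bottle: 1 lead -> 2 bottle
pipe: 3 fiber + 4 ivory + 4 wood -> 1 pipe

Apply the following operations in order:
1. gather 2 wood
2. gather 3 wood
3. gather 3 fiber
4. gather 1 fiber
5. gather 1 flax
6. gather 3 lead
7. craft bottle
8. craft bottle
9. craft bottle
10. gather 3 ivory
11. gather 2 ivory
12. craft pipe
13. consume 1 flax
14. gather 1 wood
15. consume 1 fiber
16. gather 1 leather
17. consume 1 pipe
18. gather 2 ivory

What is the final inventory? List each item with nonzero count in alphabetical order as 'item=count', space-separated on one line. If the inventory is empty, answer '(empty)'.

After 1 (gather 2 wood): wood=2
After 2 (gather 3 wood): wood=5
After 3 (gather 3 fiber): fiber=3 wood=5
After 4 (gather 1 fiber): fiber=4 wood=5
After 5 (gather 1 flax): fiber=4 flax=1 wood=5
After 6 (gather 3 lead): fiber=4 flax=1 lead=3 wood=5
After 7 (craft bottle): bottle=2 fiber=4 flax=1 lead=2 wood=5
After 8 (craft bottle): bottle=4 fiber=4 flax=1 lead=1 wood=5
After 9 (craft bottle): bottle=6 fiber=4 flax=1 wood=5
After 10 (gather 3 ivory): bottle=6 fiber=4 flax=1 ivory=3 wood=5
After 11 (gather 2 ivory): bottle=6 fiber=4 flax=1 ivory=5 wood=5
After 12 (craft pipe): bottle=6 fiber=1 flax=1 ivory=1 pipe=1 wood=1
After 13 (consume 1 flax): bottle=6 fiber=1 ivory=1 pipe=1 wood=1
After 14 (gather 1 wood): bottle=6 fiber=1 ivory=1 pipe=1 wood=2
After 15 (consume 1 fiber): bottle=6 ivory=1 pipe=1 wood=2
After 16 (gather 1 leather): bottle=6 ivory=1 leather=1 pipe=1 wood=2
After 17 (consume 1 pipe): bottle=6 ivory=1 leather=1 wood=2
After 18 (gather 2 ivory): bottle=6 ivory=3 leather=1 wood=2

Answer: bottle=6 ivory=3 leather=1 wood=2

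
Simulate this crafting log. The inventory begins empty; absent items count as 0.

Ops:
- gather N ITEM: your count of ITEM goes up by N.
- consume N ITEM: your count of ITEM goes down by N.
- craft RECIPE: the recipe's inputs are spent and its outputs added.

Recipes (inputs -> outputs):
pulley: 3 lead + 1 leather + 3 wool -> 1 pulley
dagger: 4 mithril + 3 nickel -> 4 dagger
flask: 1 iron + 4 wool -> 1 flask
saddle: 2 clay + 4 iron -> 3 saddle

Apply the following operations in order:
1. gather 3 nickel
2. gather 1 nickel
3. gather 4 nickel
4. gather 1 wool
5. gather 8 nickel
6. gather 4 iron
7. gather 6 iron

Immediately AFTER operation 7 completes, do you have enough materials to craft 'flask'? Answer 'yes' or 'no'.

Answer: no

Derivation:
After 1 (gather 3 nickel): nickel=3
After 2 (gather 1 nickel): nickel=4
After 3 (gather 4 nickel): nickel=8
After 4 (gather 1 wool): nickel=8 wool=1
After 5 (gather 8 nickel): nickel=16 wool=1
After 6 (gather 4 iron): iron=4 nickel=16 wool=1
After 7 (gather 6 iron): iron=10 nickel=16 wool=1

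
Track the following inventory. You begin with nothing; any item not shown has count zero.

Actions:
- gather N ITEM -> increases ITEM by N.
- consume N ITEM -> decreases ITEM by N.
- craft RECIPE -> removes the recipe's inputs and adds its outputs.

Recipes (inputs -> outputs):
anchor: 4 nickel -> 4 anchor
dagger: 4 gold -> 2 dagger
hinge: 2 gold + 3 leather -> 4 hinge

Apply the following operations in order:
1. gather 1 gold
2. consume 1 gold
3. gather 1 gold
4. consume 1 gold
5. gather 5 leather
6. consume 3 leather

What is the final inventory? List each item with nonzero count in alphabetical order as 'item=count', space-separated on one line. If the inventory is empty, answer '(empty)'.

After 1 (gather 1 gold): gold=1
After 2 (consume 1 gold): (empty)
After 3 (gather 1 gold): gold=1
After 4 (consume 1 gold): (empty)
After 5 (gather 5 leather): leather=5
After 6 (consume 3 leather): leather=2

Answer: leather=2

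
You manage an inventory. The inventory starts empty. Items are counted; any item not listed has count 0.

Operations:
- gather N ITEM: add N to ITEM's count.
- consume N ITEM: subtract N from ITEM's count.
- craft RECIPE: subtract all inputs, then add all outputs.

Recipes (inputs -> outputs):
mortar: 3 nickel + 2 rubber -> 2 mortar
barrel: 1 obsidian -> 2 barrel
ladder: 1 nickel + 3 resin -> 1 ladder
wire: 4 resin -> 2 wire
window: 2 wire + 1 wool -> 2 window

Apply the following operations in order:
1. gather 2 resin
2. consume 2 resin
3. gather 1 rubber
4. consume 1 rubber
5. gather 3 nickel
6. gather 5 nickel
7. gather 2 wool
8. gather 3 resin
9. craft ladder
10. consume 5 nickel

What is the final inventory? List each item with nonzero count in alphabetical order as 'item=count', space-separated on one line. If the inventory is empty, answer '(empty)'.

Answer: ladder=1 nickel=2 wool=2

Derivation:
After 1 (gather 2 resin): resin=2
After 2 (consume 2 resin): (empty)
After 3 (gather 1 rubber): rubber=1
After 4 (consume 1 rubber): (empty)
After 5 (gather 3 nickel): nickel=3
After 6 (gather 5 nickel): nickel=8
After 7 (gather 2 wool): nickel=8 wool=2
After 8 (gather 3 resin): nickel=8 resin=3 wool=2
After 9 (craft ladder): ladder=1 nickel=7 wool=2
After 10 (consume 5 nickel): ladder=1 nickel=2 wool=2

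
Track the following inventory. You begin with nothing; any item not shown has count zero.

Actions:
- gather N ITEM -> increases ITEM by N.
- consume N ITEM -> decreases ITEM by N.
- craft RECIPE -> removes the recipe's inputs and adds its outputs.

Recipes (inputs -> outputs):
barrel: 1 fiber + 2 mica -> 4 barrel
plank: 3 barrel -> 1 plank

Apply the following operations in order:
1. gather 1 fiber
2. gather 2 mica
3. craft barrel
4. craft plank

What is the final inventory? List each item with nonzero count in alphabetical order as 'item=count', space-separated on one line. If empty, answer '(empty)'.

Answer: barrel=1 plank=1

Derivation:
After 1 (gather 1 fiber): fiber=1
After 2 (gather 2 mica): fiber=1 mica=2
After 3 (craft barrel): barrel=4
After 4 (craft plank): barrel=1 plank=1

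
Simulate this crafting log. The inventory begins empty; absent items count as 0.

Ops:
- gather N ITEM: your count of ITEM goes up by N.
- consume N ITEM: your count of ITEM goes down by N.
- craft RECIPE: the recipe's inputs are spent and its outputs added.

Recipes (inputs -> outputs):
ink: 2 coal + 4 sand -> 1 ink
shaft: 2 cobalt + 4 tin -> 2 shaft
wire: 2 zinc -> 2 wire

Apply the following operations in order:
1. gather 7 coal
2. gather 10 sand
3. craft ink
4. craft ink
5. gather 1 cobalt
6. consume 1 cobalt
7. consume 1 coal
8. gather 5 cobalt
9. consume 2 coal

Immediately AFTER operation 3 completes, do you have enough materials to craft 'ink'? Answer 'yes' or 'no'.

Answer: yes

Derivation:
After 1 (gather 7 coal): coal=7
After 2 (gather 10 sand): coal=7 sand=10
After 3 (craft ink): coal=5 ink=1 sand=6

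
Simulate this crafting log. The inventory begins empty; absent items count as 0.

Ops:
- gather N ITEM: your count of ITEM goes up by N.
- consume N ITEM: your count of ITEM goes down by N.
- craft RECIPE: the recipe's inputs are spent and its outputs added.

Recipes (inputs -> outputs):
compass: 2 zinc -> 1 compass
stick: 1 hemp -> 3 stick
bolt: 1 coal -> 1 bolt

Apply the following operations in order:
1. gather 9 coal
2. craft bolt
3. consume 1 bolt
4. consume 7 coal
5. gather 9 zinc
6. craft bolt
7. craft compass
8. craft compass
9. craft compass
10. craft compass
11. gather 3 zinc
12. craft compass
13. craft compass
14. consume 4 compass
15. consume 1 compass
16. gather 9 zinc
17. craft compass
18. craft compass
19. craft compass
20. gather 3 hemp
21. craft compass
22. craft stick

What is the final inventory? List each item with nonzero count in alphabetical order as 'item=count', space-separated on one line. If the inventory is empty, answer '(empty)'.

Answer: bolt=1 compass=5 hemp=2 stick=3 zinc=1

Derivation:
After 1 (gather 9 coal): coal=9
After 2 (craft bolt): bolt=1 coal=8
After 3 (consume 1 bolt): coal=8
After 4 (consume 7 coal): coal=1
After 5 (gather 9 zinc): coal=1 zinc=9
After 6 (craft bolt): bolt=1 zinc=9
After 7 (craft compass): bolt=1 compass=1 zinc=7
After 8 (craft compass): bolt=1 compass=2 zinc=5
After 9 (craft compass): bolt=1 compass=3 zinc=3
After 10 (craft compass): bolt=1 compass=4 zinc=1
After 11 (gather 3 zinc): bolt=1 compass=4 zinc=4
After 12 (craft compass): bolt=1 compass=5 zinc=2
After 13 (craft compass): bolt=1 compass=6
After 14 (consume 4 compass): bolt=1 compass=2
After 15 (consume 1 compass): bolt=1 compass=1
After 16 (gather 9 zinc): bolt=1 compass=1 zinc=9
After 17 (craft compass): bolt=1 compass=2 zinc=7
After 18 (craft compass): bolt=1 compass=3 zinc=5
After 19 (craft compass): bolt=1 compass=4 zinc=3
After 20 (gather 3 hemp): bolt=1 compass=4 hemp=3 zinc=3
After 21 (craft compass): bolt=1 compass=5 hemp=3 zinc=1
After 22 (craft stick): bolt=1 compass=5 hemp=2 stick=3 zinc=1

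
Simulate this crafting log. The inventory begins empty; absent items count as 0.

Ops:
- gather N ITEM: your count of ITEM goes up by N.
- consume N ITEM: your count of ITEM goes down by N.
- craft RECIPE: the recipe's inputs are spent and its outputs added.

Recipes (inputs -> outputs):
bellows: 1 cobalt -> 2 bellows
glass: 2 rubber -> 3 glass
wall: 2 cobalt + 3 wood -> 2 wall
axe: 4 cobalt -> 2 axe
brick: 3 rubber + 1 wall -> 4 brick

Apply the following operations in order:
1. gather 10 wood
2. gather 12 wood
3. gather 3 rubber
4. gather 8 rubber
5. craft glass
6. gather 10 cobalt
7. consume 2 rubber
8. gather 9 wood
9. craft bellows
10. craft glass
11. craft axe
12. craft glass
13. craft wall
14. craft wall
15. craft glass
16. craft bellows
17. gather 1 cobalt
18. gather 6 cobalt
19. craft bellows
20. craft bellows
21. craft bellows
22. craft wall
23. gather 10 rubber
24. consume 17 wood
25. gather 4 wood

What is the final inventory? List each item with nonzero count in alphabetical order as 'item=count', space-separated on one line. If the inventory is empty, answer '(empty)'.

Answer: axe=2 bellows=10 cobalt=2 glass=12 rubber=11 wall=6 wood=9

Derivation:
After 1 (gather 10 wood): wood=10
After 2 (gather 12 wood): wood=22
After 3 (gather 3 rubber): rubber=3 wood=22
After 4 (gather 8 rubber): rubber=11 wood=22
After 5 (craft glass): glass=3 rubber=9 wood=22
After 6 (gather 10 cobalt): cobalt=10 glass=3 rubber=9 wood=22
After 7 (consume 2 rubber): cobalt=10 glass=3 rubber=7 wood=22
After 8 (gather 9 wood): cobalt=10 glass=3 rubber=7 wood=31
After 9 (craft bellows): bellows=2 cobalt=9 glass=3 rubber=7 wood=31
After 10 (craft glass): bellows=2 cobalt=9 glass=6 rubber=5 wood=31
After 11 (craft axe): axe=2 bellows=2 cobalt=5 glass=6 rubber=5 wood=31
After 12 (craft glass): axe=2 bellows=2 cobalt=5 glass=9 rubber=3 wood=31
After 13 (craft wall): axe=2 bellows=2 cobalt=3 glass=9 rubber=3 wall=2 wood=28
After 14 (craft wall): axe=2 bellows=2 cobalt=1 glass=9 rubber=3 wall=4 wood=25
After 15 (craft glass): axe=2 bellows=2 cobalt=1 glass=12 rubber=1 wall=4 wood=25
After 16 (craft bellows): axe=2 bellows=4 glass=12 rubber=1 wall=4 wood=25
After 17 (gather 1 cobalt): axe=2 bellows=4 cobalt=1 glass=12 rubber=1 wall=4 wood=25
After 18 (gather 6 cobalt): axe=2 bellows=4 cobalt=7 glass=12 rubber=1 wall=4 wood=25
After 19 (craft bellows): axe=2 bellows=6 cobalt=6 glass=12 rubber=1 wall=4 wood=25
After 20 (craft bellows): axe=2 bellows=8 cobalt=5 glass=12 rubber=1 wall=4 wood=25
After 21 (craft bellows): axe=2 bellows=10 cobalt=4 glass=12 rubber=1 wall=4 wood=25
After 22 (craft wall): axe=2 bellows=10 cobalt=2 glass=12 rubber=1 wall=6 wood=22
After 23 (gather 10 rubber): axe=2 bellows=10 cobalt=2 glass=12 rubber=11 wall=6 wood=22
After 24 (consume 17 wood): axe=2 bellows=10 cobalt=2 glass=12 rubber=11 wall=6 wood=5
After 25 (gather 4 wood): axe=2 bellows=10 cobalt=2 glass=12 rubber=11 wall=6 wood=9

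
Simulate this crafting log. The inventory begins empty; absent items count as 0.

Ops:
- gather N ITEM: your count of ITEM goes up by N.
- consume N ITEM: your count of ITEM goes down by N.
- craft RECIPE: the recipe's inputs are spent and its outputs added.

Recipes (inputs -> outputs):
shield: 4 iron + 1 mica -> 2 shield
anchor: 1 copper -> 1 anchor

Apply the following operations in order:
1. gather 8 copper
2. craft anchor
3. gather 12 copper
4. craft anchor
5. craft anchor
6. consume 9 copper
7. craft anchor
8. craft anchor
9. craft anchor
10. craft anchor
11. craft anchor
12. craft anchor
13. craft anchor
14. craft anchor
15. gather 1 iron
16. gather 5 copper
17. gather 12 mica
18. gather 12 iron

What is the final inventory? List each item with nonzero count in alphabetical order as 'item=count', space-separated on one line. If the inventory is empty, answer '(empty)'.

Answer: anchor=11 copper=5 iron=13 mica=12

Derivation:
After 1 (gather 8 copper): copper=8
After 2 (craft anchor): anchor=1 copper=7
After 3 (gather 12 copper): anchor=1 copper=19
After 4 (craft anchor): anchor=2 copper=18
After 5 (craft anchor): anchor=3 copper=17
After 6 (consume 9 copper): anchor=3 copper=8
After 7 (craft anchor): anchor=4 copper=7
After 8 (craft anchor): anchor=5 copper=6
After 9 (craft anchor): anchor=6 copper=5
After 10 (craft anchor): anchor=7 copper=4
After 11 (craft anchor): anchor=8 copper=3
After 12 (craft anchor): anchor=9 copper=2
After 13 (craft anchor): anchor=10 copper=1
After 14 (craft anchor): anchor=11
After 15 (gather 1 iron): anchor=11 iron=1
After 16 (gather 5 copper): anchor=11 copper=5 iron=1
After 17 (gather 12 mica): anchor=11 copper=5 iron=1 mica=12
After 18 (gather 12 iron): anchor=11 copper=5 iron=13 mica=12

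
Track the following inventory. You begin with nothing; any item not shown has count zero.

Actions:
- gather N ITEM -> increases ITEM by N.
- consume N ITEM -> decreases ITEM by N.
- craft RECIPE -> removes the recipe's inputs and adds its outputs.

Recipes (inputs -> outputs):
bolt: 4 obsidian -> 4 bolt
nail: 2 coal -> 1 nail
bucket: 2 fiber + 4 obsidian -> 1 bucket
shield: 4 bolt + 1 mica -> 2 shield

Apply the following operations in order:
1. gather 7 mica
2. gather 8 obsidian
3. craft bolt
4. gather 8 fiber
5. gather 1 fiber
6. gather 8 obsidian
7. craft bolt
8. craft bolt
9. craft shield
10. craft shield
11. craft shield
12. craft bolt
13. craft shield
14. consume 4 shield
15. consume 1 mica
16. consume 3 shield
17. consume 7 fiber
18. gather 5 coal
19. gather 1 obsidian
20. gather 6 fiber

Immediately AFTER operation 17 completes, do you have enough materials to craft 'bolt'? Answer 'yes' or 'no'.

Answer: no

Derivation:
After 1 (gather 7 mica): mica=7
After 2 (gather 8 obsidian): mica=7 obsidian=8
After 3 (craft bolt): bolt=4 mica=7 obsidian=4
After 4 (gather 8 fiber): bolt=4 fiber=8 mica=7 obsidian=4
After 5 (gather 1 fiber): bolt=4 fiber=9 mica=7 obsidian=4
After 6 (gather 8 obsidian): bolt=4 fiber=9 mica=7 obsidian=12
After 7 (craft bolt): bolt=8 fiber=9 mica=7 obsidian=8
After 8 (craft bolt): bolt=12 fiber=9 mica=7 obsidian=4
After 9 (craft shield): bolt=8 fiber=9 mica=6 obsidian=4 shield=2
After 10 (craft shield): bolt=4 fiber=9 mica=5 obsidian=4 shield=4
After 11 (craft shield): fiber=9 mica=4 obsidian=4 shield=6
After 12 (craft bolt): bolt=4 fiber=9 mica=4 shield=6
After 13 (craft shield): fiber=9 mica=3 shield=8
After 14 (consume 4 shield): fiber=9 mica=3 shield=4
After 15 (consume 1 mica): fiber=9 mica=2 shield=4
After 16 (consume 3 shield): fiber=9 mica=2 shield=1
After 17 (consume 7 fiber): fiber=2 mica=2 shield=1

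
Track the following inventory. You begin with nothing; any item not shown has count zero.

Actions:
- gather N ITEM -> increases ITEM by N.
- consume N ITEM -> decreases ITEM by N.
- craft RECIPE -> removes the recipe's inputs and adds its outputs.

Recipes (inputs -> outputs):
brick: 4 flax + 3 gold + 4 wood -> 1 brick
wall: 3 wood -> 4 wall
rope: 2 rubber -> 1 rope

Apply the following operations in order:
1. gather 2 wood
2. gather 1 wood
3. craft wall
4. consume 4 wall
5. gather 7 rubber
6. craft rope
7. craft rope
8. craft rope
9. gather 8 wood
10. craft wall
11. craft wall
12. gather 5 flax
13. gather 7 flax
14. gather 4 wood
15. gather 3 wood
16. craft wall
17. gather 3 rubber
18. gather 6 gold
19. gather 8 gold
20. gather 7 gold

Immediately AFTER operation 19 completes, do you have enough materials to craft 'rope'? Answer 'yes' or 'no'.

After 1 (gather 2 wood): wood=2
After 2 (gather 1 wood): wood=3
After 3 (craft wall): wall=4
After 4 (consume 4 wall): (empty)
After 5 (gather 7 rubber): rubber=7
After 6 (craft rope): rope=1 rubber=5
After 7 (craft rope): rope=2 rubber=3
After 8 (craft rope): rope=3 rubber=1
After 9 (gather 8 wood): rope=3 rubber=1 wood=8
After 10 (craft wall): rope=3 rubber=1 wall=4 wood=5
After 11 (craft wall): rope=3 rubber=1 wall=8 wood=2
After 12 (gather 5 flax): flax=5 rope=3 rubber=1 wall=8 wood=2
After 13 (gather 7 flax): flax=12 rope=3 rubber=1 wall=8 wood=2
After 14 (gather 4 wood): flax=12 rope=3 rubber=1 wall=8 wood=6
After 15 (gather 3 wood): flax=12 rope=3 rubber=1 wall=8 wood=9
After 16 (craft wall): flax=12 rope=3 rubber=1 wall=12 wood=6
After 17 (gather 3 rubber): flax=12 rope=3 rubber=4 wall=12 wood=6
After 18 (gather 6 gold): flax=12 gold=6 rope=3 rubber=4 wall=12 wood=6
After 19 (gather 8 gold): flax=12 gold=14 rope=3 rubber=4 wall=12 wood=6

Answer: yes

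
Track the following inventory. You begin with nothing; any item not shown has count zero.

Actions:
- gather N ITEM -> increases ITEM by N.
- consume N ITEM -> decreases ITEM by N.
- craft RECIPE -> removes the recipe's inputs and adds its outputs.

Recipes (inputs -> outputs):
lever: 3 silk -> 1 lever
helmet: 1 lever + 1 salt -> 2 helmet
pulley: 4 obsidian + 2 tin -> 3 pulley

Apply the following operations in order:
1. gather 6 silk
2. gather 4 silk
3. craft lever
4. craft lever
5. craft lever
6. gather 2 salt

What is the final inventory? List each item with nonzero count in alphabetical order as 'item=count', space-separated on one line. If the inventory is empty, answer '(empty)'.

After 1 (gather 6 silk): silk=6
After 2 (gather 4 silk): silk=10
After 3 (craft lever): lever=1 silk=7
After 4 (craft lever): lever=2 silk=4
After 5 (craft lever): lever=3 silk=1
After 6 (gather 2 salt): lever=3 salt=2 silk=1

Answer: lever=3 salt=2 silk=1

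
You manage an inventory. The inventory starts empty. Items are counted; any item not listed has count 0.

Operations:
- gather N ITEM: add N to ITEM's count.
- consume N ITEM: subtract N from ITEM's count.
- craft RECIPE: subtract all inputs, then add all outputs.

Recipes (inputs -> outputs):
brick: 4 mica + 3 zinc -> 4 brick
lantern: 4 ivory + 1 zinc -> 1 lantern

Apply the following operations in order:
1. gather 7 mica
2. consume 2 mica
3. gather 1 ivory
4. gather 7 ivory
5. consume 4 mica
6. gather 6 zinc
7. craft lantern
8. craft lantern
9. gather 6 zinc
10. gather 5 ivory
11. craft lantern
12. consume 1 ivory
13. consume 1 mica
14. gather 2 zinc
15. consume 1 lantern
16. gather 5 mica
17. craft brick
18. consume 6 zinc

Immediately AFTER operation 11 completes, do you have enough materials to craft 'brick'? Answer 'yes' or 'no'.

After 1 (gather 7 mica): mica=7
After 2 (consume 2 mica): mica=5
After 3 (gather 1 ivory): ivory=1 mica=5
After 4 (gather 7 ivory): ivory=8 mica=5
After 5 (consume 4 mica): ivory=8 mica=1
After 6 (gather 6 zinc): ivory=8 mica=1 zinc=6
After 7 (craft lantern): ivory=4 lantern=1 mica=1 zinc=5
After 8 (craft lantern): lantern=2 mica=1 zinc=4
After 9 (gather 6 zinc): lantern=2 mica=1 zinc=10
After 10 (gather 5 ivory): ivory=5 lantern=2 mica=1 zinc=10
After 11 (craft lantern): ivory=1 lantern=3 mica=1 zinc=9

Answer: no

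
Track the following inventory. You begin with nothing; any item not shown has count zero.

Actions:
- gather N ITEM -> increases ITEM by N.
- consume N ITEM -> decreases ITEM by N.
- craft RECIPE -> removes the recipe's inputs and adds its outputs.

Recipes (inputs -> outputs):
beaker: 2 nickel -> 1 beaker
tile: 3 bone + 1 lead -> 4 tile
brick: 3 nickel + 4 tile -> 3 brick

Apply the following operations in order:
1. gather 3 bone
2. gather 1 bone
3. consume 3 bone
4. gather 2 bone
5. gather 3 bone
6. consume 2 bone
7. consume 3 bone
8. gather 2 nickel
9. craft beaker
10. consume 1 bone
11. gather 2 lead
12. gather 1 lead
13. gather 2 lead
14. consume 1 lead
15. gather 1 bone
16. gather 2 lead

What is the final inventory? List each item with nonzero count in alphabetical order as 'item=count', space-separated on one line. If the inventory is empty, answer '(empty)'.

After 1 (gather 3 bone): bone=3
After 2 (gather 1 bone): bone=4
After 3 (consume 3 bone): bone=1
After 4 (gather 2 bone): bone=3
After 5 (gather 3 bone): bone=6
After 6 (consume 2 bone): bone=4
After 7 (consume 3 bone): bone=1
After 8 (gather 2 nickel): bone=1 nickel=2
After 9 (craft beaker): beaker=1 bone=1
After 10 (consume 1 bone): beaker=1
After 11 (gather 2 lead): beaker=1 lead=2
After 12 (gather 1 lead): beaker=1 lead=3
After 13 (gather 2 lead): beaker=1 lead=5
After 14 (consume 1 lead): beaker=1 lead=4
After 15 (gather 1 bone): beaker=1 bone=1 lead=4
After 16 (gather 2 lead): beaker=1 bone=1 lead=6

Answer: beaker=1 bone=1 lead=6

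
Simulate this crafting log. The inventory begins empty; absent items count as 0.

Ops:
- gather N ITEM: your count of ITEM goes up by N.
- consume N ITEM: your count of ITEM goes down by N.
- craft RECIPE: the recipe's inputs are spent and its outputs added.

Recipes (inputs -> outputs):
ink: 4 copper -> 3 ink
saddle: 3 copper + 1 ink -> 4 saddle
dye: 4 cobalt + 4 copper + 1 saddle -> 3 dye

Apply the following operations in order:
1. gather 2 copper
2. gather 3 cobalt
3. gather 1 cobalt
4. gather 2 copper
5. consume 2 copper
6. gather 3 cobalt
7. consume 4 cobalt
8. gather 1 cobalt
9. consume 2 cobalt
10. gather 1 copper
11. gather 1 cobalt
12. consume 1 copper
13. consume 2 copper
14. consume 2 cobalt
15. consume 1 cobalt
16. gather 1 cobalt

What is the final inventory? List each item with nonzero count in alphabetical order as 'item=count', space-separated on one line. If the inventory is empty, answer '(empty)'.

After 1 (gather 2 copper): copper=2
After 2 (gather 3 cobalt): cobalt=3 copper=2
After 3 (gather 1 cobalt): cobalt=4 copper=2
After 4 (gather 2 copper): cobalt=4 copper=4
After 5 (consume 2 copper): cobalt=4 copper=2
After 6 (gather 3 cobalt): cobalt=7 copper=2
After 7 (consume 4 cobalt): cobalt=3 copper=2
After 8 (gather 1 cobalt): cobalt=4 copper=2
After 9 (consume 2 cobalt): cobalt=2 copper=2
After 10 (gather 1 copper): cobalt=2 copper=3
After 11 (gather 1 cobalt): cobalt=3 copper=3
After 12 (consume 1 copper): cobalt=3 copper=2
After 13 (consume 2 copper): cobalt=3
After 14 (consume 2 cobalt): cobalt=1
After 15 (consume 1 cobalt): (empty)
After 16 (gather 1 cobalt): cobalt=1

Answer: cobalt=1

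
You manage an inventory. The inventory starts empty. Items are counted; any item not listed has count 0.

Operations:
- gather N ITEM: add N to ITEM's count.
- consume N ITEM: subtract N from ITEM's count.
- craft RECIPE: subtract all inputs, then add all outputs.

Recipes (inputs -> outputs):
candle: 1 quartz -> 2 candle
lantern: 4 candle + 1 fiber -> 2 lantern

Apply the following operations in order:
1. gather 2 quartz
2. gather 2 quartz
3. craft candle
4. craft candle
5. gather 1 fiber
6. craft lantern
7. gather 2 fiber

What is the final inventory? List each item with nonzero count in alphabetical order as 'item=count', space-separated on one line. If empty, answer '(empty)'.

Answer: fiber=2 lantern=2 quartz=2

Derivation:
After 1 (gather 2 quartz): quartz=2
After 2 (gather 2 quartz): quartz=4
After 3 (craft candle): candle=2 quartz=3
After 4 (craft candle): candle=4 quartz=2
After 5 (gather 1 fiber): candle=4 fiber=1 quartz=2
After 6 (craft lantern): lantern=2 quartz=2
After 7 (gather 2 fiber): fiber=2 lantern=2 quartz=2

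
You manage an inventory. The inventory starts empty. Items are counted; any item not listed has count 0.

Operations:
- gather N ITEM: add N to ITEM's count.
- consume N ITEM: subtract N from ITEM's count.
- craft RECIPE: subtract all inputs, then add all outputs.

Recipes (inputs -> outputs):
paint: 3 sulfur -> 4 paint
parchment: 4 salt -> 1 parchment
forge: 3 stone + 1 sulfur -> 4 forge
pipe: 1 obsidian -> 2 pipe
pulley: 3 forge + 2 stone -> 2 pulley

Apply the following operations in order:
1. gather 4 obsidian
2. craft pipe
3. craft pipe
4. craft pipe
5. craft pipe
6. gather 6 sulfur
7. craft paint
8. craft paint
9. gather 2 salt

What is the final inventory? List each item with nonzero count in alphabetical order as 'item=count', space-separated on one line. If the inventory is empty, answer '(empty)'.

After 1 (gather 4 obsidian): obsidian=4
After 2 (craft pipe): obsidian=3 pipe=2
After 3 (craft pipe): obsidian=2 pipe=4
After 4 (craft pipe): obsidian=1 pipe=6
After 5 (craft pipe): pipe=8
After 6 (gather 6 sulfur): pipe=8 sulfur=6
After 7 (craft paint): paint=4 pipe=8 sulfur=3
After 8 (craft paint): paint=8 pipe=8
After 9 (gather 2 salt): paint=8 pipe=8 salt=2

Answer: paint=8 pipe=8 salt=2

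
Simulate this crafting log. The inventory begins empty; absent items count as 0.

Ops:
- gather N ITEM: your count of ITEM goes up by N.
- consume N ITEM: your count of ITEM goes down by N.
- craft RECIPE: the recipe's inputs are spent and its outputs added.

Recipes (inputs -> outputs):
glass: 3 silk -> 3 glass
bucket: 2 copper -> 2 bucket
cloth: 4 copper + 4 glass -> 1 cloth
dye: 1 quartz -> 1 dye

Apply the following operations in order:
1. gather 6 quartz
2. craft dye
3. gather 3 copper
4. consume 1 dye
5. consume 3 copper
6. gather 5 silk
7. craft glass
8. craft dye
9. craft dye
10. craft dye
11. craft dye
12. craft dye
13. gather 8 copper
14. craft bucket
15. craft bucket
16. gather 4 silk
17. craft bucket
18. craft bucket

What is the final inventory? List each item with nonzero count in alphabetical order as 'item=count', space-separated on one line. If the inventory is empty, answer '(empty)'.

Answer: bucket=8 dye=5 glass=3 silk=6

Derivation:
After 1 (gather 6 quartz): quartz=6
After 2 (craft dye): dye=1 quartz=5
After 3 (gather 3 copper): copper=3 dye=1 quartz=5
After 4 (consume 1 dye): copper=3 quartz=5
After 5 (consume 3 copper): quartz=5
After 6 (gather 5 silk): quartz=5 silk=5
After 7 (craft glass): glass=3 quartz=5 silk=2
After 8 (craft dye): dye=1 glass=3 quartz=4 silk=2
After 9 (craft dye): dye=2 glass=3 quartz=3 silk=2
After 10 (craft dye): dye=3 glass=3 quartz=2 silk=2
After 11 (craft dye): dye=4 glass=3 quartz=1 silk=2
After 12 (craft dye): dye=5 glass=3 silk=2
After 13 (gather 8 copper): copper=8 dye=5 glass=3 silk=2
After 14 (craft bucket): bucket=2 copper=6 dye=5 glass=3 silk=2
After 15 (craft bucket): bucket=4 copper=4 dye=5 glass=3 silk=2
After 16 (gather 4 silk): bucket=4 copper=4 dye=5 glass=3 silk=6
After 17 (craft bucket): bucket=6 copper=2 dye=5 glass=3 silk=6
After 18 (craft bucket): bucket=8 dye=5 glass=3 silk=6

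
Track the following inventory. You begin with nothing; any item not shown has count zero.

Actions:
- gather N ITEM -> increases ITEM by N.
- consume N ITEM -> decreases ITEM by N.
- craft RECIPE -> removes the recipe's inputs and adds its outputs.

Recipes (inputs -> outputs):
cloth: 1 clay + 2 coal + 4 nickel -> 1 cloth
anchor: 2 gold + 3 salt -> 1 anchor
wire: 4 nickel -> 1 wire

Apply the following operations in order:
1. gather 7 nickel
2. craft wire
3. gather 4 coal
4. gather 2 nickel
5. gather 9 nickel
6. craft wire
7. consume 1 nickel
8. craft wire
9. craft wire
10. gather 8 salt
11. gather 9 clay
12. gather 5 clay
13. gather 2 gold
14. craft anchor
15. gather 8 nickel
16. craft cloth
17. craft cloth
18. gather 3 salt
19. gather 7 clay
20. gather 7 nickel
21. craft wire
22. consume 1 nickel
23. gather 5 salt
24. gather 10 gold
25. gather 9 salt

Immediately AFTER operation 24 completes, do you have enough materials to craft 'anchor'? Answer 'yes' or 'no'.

After 1 (gather 7 nickel): nickel=7
After 2 (craft wire): nickel=3 wire=1
After 3 (gather 4 coal): coal=4 nickel=3 wire=1
After 4 (gather 2 nickel): coal=4 nickel=5 wire=1
After 5 (gather 9 nickel): coal=4 nickel=14 wire=1
After 6 (craft wire): coal=4 nickel=10 wire=2
After 7 (consume 1 nickel): coal=4 nickel=9 wire=2
After 8 (craft wire): coal=4 nickel=5 wire=3
After 9 (craft wire): coal=4 nickel=1 wire=4
After 10 (gather 8 salt): coal=4 nickel=1 salt=8 wire=4
After 11 (gather 9 clay): clay=9 coal=4 nickel=1 salt=8 wire=4
After 12 (gather 5 clay): clay=14 coal=4 nickel=1 salt=8 wire=4
After 13 (gather 2 gold): clay=14 coal=4 gold=2 nickel=1 salt=8 wire=4
After 14 (craft anchor): anchor=1 clay=14 coal=4 nickel=1 salt=5 wire=4
After 15 (gather 8 nickel): anchor=1 clay=14 coal=4 nickel=9 salt=5 wire=4
After 16 (craft cloth): anchor=1 clay=13 cloth=1 coal=2 nickel=5 salt=5 wire=4
After 17 (craft cloth): anchor=1 clay=12 cloth=2 nickel=1 salt=5 wire=4
After 18 (gather 3 salt): anchor=1 clay=12 cloth=2 nickel=1 salt=8 wire=4
After 19 (gather 7 clay): anchor=1 clay=19 cloth=2 nickel=1 salt=8 wire=4
After 20 (gather 7 nickel): anchor=1 clay=19 cloth=2 nickel=8 salt=8 wire=4
After 21 (craft wire): anchor=1 clay=19 cloth=2 nickel=4 salt=8 wire=5
After 22 (consume 1 nickel): anchor=1 clay=19 cloth=2 nickel=3 salt=8 wire=5
After 23 (gather 5 salt): anchor=1 clay=19 cloth=2 nickel=3 salt=13 wire=5
After 24 (gather 10 gold): anchor=1 clay=19 cloth=2 gold=10 nickel=3 salt=13 wire=5

Answer: yes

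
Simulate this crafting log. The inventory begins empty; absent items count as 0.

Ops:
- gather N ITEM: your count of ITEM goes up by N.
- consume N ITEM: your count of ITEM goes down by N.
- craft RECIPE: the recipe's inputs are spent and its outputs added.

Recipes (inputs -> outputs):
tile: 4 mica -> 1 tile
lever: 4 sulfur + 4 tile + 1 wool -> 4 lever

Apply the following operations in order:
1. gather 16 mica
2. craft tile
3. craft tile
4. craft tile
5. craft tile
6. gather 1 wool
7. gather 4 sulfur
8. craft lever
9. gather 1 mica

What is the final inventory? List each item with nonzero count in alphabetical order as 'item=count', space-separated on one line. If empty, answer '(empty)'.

After 1 (gather 16 mica): mica=16
After 2 (craft tile): mica=12 tile=1
After 3 (craft tile): mica=8 tile=2
After 4 (craft tile): mica=4 tile=3
After 5 (craft tile): tile=4
After 6 (gather 1 wool): tile=4 wool=1
After 7 (gather 4 sulfur): sulfur=4 tile=4 wool=1
After 8 (craft lever): lever=4
After 9 (gather 1 mica): lever=4 mica=1

Answer: lever=4 mica=1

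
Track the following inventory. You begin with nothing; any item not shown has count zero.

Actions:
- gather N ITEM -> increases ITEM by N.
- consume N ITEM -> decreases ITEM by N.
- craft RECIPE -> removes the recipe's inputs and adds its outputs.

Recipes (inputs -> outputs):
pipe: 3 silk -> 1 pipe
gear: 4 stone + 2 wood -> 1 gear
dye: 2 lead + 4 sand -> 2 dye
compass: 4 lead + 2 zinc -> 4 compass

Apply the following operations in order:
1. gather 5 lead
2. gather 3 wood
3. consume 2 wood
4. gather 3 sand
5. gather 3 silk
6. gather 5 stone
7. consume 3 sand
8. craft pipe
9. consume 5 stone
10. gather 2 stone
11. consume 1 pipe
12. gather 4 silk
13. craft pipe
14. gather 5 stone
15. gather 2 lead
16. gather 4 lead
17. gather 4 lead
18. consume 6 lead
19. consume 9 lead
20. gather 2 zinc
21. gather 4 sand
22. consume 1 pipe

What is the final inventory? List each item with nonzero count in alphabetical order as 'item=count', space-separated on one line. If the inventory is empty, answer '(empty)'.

Answer: sand=4 silk=1 stone=7 wood=1 zinc=2

Derivation:
After 1 (gather 5 lead): lead=5
After 2 (gather 3 wood): lead=5 wood=3
After 3 (consume 2 wood): lead=5 wood=1
After 4 (gather 3 sand): lead=5 sand=3 wood=1
After 5 (gather 3 silk): lead=5 sand=3 silk=3 wood=1
After 6 (gather 5 stone): lead=5 sand=3 silk=3 stone=5 wood=1
After 7 (consume 3 sand): lead=5 silk=3 stone=5 wood=1
After 8 (craft pipe): lead=5 pipe=1 stone=5 wood=1
After 9 (consume 5 stone): lead=5 pipe=1 wood=1
After 10 (gather 2 stone): lead=5 pipe=1 stone=2 wood=1
After 11 (consume 1 pipe): lead=5 stone=2 wood=1
After 12 (gather 4 silk): lead=5 silk=4 stone=2 wood=1
After 13 (craft pipe): lead=5 pipe=1 silk=1 stone=2 wood=1
After 14 (gather 5 stone): lead=5 pipe=1 silk=1 stone=7 wood=1
After 15 (gather 2 lead): lead=7 pipe=1 silk=1 stone=7 wood=1
After 16 (gather 4 lead): lead=11 pipe=1 silk=1 stone=7 wood=1
After 17 (gather 4 lead): lead=15 pipe=1 silk=1 stone=7 wood=1
After 18 (consume 6 lead): lead=9 pipe=1 silk=1 stone=7 wood=1
After 19 (consume 9 lead): pipe=1 silk=1 stone=7 wood=1
After 20 (gather 2 zinc): pipe=1 silk=1 stone=7 wood=1 zinc=2
After 21 (gather 4 sand): pipe=1 sand=4 silk=1 stone=7 wood=1 zinc=2
After 22 (consume 1 pipe): sand=4 silk=1 stone=7 wood=1 zinc=2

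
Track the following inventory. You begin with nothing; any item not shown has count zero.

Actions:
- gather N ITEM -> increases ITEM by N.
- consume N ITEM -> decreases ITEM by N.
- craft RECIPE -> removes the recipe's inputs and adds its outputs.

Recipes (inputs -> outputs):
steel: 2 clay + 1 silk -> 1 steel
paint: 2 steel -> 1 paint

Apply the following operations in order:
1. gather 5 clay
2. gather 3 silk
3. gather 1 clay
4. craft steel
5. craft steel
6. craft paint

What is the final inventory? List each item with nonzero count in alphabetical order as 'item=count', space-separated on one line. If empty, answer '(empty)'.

Answer: clay=2 paint=1 silk=1

Derivation:
After 1 (gather 5 clay): clay=5
After 2 (gather 3 silk): clay=5 silk=3
After 3 (gather 1 clay): clay=6 silk=3
After 4 (craft steel): clay=4 silk=2 steel=1
After 5 (craft steel): clay=2 silk=1 steel=2
After 6 (craft paint): clay=2 paint=1 silk=1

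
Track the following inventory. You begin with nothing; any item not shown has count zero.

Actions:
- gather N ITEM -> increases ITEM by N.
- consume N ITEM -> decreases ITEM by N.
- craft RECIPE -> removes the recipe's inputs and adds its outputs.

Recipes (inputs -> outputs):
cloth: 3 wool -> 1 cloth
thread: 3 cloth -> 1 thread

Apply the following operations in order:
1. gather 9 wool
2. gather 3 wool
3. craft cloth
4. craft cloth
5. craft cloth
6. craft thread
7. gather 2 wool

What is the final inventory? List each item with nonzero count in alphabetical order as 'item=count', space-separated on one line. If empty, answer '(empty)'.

After 1 (gather 9 wool): wool=9
After 2 (gather 3 wool): wool=12
After 3 (craft cloth): cloth=1 wool=9
After 4 (craft cloth): cloth=2 wool=6
After 5 (craft cloth): cloth=3 wool=3
After 6 (craft thread): thread=1 wool=3
After 7 (gather 2 wool): thread=1 wool=5

Answer: thread=1 wool=5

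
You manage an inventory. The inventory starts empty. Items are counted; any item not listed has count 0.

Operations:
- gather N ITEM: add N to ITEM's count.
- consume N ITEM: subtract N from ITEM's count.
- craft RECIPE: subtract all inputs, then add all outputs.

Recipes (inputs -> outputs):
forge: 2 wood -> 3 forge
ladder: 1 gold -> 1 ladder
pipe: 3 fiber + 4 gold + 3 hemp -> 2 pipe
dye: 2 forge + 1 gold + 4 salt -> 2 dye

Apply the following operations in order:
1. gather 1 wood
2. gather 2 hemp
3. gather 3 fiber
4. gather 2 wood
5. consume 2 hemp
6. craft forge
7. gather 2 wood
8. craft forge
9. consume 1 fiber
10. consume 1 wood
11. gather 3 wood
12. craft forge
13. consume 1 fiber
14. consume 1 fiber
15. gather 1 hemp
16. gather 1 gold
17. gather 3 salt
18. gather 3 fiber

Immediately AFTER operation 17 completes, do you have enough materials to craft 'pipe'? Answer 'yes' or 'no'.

Answer: no

Derivation:
After 1 (gather 1 wood): wood=1
After 2 (gather 2 hemp): hemp=2 wood=1
After 3 (gather 3 fiber): fiber=3 hemp=2 wood=1
After 4 (gather 2 wood): fiber=3 hemp=2 wood=3
After 5 (consume 2 hemp): fiber=3 wood=3
After 6 (craft forge): fiber=3 forge=3 wood=1
After 7 (gather 2 wood): fiber=3 forge=3 wood=3
After 8 (craft forge): fiber=3 forge=6 wood=1
After 9 (consume 1 fiber): fiber=2 forge=6 wood=1
After 10 (consume 1 wood): fiber=2 forge=6
After 11 (gather 3 wood): fiber=2 forge=6 wood=3
After 12 (craft forge): fiber=2 forge=9 wood=1
After 13 (consume 1 fiber): fiber=1 forge=9 wood=1
After 14 (consume 1 fiber): forge=9 wood=1
After 15 (gather 1 hemp): forge=9 hemp=1 wood=1
After 16 (gather 1 gold): forge=9 gold=1 hemp=1 wood=1
After 17 (gather 3 salt): forge=9 gold=1 hemp=1 salt=3 wood=1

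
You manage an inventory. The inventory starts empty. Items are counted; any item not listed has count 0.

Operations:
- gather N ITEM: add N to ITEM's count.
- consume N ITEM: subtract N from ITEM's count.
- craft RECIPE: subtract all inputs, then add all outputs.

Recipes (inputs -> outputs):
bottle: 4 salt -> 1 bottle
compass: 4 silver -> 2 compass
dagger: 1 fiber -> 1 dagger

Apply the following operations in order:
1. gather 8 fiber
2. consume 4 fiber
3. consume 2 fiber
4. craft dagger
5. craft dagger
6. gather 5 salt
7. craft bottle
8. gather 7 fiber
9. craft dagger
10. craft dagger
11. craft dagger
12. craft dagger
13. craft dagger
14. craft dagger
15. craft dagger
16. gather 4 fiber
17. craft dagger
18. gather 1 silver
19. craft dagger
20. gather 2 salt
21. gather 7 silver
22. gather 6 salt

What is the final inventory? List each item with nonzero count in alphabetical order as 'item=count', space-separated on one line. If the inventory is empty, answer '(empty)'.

After 1 (gather 8 fiber): fiber=8
After 2 (consume 4 fiber): fiber=4
After 3 (consume 2 fiber): fiber=2
After 4 (craft dagger): dagger=1 fiber=1
After 5 (craft dagger): dagger=2
After 6 (gather 5 salt): dagger=2 salt=5
After 7 (craft bottle): bottle=1 dagger=2 salt=1
After 8 (gather 7 fiber): bottle=1 dagger=2 fiber=7 salt=1
After 9 (craft dagger): bottle=1 dagger=3 fiber=6 salt=1
After 10 (craft dagger): bottle=1 dagger=4 fiber=5 salt=1
After 11 (craft dagger): bottle=1 dagger=5 fiber=4 salt=1
After 12 (craft dagger): bottle=1 dagger=6 fiber=3 salt=1
After 13 (craft dagger): bottle=1 dagger=7 fiber=2 salt=1
After 14 (craft dagger): bottle=1 dagger=8 fiber=1 salt=1
After 15 (craft dagger): bottle=1 dagger=9 salt=1
After 16 (gather 4 fiber): bottle=1 dagger=9 fiber=4 salt=1
After 17 (craft dagger): bottle=1 dagger=10 fiber=3 salt=1
After 18 (gather 1 silver): bottle=1 dagger=10 fiber=3 salt=1 silver=1
After 19 (craft dagger): bottle=1 dagger=11 fiber=2 salt=1 silver=1
After 20 (gather 2 salt): bottle=1 dagger=11 fiber=2 salt=3 silver=1
After 21 (gather 7 silver): bottle=1 dagger=11 fiber=2 salt=3 silver=8
After 22 (gather 6 salt): bottle=1 dagger=11 fiber=2 salt=9 silver=8

Answer: bottle=1 dagger=11 fiber=2 salt=9 silver=8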